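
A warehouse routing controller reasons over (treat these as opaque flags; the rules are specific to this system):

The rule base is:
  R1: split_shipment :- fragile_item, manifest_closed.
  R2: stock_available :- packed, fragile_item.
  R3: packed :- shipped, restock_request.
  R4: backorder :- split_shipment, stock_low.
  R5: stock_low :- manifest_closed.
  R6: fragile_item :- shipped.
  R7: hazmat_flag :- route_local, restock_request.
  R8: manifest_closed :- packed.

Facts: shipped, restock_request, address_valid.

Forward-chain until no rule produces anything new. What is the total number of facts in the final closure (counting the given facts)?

Round 1: R3 [packed :- shipped, restock_request.]; R6 [fragile_item :- shipped.]. Adds packed, fragile_item.
Round 2: R2 [stock_available :- packed, fragile_item.]; R8 [manifest_closed :- packed.]. Adds stock_available, manifest_closed.
Round 3: R1 [split_shipment :- fragile_item, manifest_closed.]; R5 [stock_low :- manifest_closed.]. Adds split_shipment, stock_low.
Round 4: R4 [backorder :- split_shipment, stock_low.]. Adds backorder.
Closure: {address_valid, backorder, fragile_item, manifest_closed, packed, restock_request, shipped, split_shipment, stock_available, stock_low} — 10 facts.

10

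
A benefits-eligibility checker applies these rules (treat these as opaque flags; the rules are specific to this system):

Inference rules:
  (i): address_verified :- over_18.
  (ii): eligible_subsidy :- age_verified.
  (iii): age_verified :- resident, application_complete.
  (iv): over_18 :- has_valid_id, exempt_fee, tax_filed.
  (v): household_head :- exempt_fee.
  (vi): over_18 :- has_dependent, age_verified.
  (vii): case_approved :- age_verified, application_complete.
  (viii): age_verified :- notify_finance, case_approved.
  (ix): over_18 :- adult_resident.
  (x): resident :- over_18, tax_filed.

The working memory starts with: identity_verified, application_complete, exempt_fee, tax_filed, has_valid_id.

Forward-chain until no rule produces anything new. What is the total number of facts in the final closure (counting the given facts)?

12

Round 1: (iv) [over_18 :- has_valid_id, exempt_fee, tax_filed.]; (v) [household_head :- exempt_fee.]. New: over_18, household_head.
Round 2: (i) [address_verified :- over_18.]; (x) [resident :- over_18, tax_filed.]. New: address_verified, resident.
Round 3: (iii) [age_verified :- resident, application_complete.]. New: age_verified.
Round 4: (ii) [eligible_subsidy :- age_verified.]; (vii) [case_approved :- age_verified, application_complete.]. New: eligible_subsidy, case_approved.
Closure: {address_verified, age_verified, application_complete, case_approved, eligible_subsidy, exempt_fee, has_valid_id, household_head, identity_verified, over_18, resident, tax_filed} — 12 facts.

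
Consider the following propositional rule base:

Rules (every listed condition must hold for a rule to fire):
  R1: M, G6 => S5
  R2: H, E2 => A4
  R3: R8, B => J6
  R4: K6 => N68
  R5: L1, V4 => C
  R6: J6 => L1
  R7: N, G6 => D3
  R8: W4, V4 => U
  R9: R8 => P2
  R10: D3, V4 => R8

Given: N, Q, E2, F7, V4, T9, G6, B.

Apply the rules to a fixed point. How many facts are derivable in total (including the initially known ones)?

14

Round 1 fires R7, giving D3.
Round 2 fires R10, giving R8.
Round 3 fires R3, R9, giving J6, P2.
Round 4 fires R6, giving L1.
Round 5 fires R5, giving C.
Closure: {B, C, D3, E2, F7, G6, J6, L1, N, P2, Q, R8, T9, V4} — 14 facts.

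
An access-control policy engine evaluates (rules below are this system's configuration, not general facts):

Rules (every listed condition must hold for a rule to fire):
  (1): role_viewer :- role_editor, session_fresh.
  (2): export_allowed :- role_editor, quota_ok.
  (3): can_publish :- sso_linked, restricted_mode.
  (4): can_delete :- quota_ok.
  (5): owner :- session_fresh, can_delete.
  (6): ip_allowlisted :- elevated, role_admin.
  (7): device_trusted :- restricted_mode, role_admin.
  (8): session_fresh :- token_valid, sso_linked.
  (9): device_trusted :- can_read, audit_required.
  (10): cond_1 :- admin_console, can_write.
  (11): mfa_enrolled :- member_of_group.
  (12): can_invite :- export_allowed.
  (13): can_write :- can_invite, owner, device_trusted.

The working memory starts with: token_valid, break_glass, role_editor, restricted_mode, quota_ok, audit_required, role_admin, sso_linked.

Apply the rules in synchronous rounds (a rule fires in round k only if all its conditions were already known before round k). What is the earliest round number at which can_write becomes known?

Round 1 — (2), (3), (4), (7), (8), derive export_allowed, can_publish, can_delete, device_trusted, session_fresh.
Round 2 — (1), (5), (12), derive role_viewer, owner, can_invite.
Round 3 — (13), derive can_write.
can_write first appears in round 3.

3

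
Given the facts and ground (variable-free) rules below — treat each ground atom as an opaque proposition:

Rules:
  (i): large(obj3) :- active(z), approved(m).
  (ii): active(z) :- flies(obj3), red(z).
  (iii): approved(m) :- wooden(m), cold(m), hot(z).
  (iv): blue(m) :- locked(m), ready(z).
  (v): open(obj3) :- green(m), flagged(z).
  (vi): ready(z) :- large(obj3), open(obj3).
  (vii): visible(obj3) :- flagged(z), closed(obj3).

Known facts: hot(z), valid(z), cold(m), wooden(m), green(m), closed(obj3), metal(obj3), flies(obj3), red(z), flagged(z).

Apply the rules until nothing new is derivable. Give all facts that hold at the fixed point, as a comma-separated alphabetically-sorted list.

active(z), approved(m), closed(obj3), cold(m), flagged(z), flies(obj3), green(m), hot(z), large(obj3), metal(obj3), open(obj3), ready(z), red(z), valid(z), visible(obj3), wooden(m)

Round 1 fires (ii), (iii), (v), (vii), giving active(z), approved(m), open(obj3), visible(obj3).
Round 2 fires (i), giving large(obj3).
Round 3 fires (vi), giving ready(z).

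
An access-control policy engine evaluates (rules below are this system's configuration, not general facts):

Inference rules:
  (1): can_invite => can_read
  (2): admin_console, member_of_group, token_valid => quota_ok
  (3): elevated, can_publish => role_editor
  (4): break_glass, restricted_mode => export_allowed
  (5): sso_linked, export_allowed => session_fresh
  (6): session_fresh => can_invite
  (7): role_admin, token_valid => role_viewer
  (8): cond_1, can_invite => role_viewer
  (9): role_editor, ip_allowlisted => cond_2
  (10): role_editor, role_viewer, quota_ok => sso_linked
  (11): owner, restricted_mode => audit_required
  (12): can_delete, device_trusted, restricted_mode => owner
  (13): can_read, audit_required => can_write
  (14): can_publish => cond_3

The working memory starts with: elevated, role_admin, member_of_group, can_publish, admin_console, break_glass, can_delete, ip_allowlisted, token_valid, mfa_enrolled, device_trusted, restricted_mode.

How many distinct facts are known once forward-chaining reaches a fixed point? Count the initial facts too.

25

Round 1: (2) [admin_console, member_of_group, token_valid => quota_ok]; (3) [elevated, can_publish => role_editor]; (4) [break_glass, restricted_mode => export_allowed]; (7) [role_admin, token_valid => role_viewer]; (12) [can_delete, device_trusted, restricted_mode => owner]; (14) [can_publish => cond_3]. New: quota_ok, role_editor, export_allowed, role_viewer, owner, cond_3.
Round 2: (9) [role_editor, ip_allowlisted => cond_2]; (10) [role_editor, role_viewer, quota_ok => sso_linked]; (11) [owner, restricted_mode => audit_required]. New: cond_2, sso_linked, audit_required.
Round 3: (5) [sso_linked, export_allowed => session_fresh]. New: session_fresh.
Round 4: (6) [session_fresh => can_invite]. New: can_invite.
Round 5: (1) [can_invite => can_read]. New: can_read.
Round 6: (13) [can_read, audit_required => can_write]. New: can_write.
Closure: {admin_console, audit_required, break_glass, can_delete, can_invite, can_publish, can_read, can_write, cond_2, cond_3, device_trusted, elevated, export_allowed, ip_allowlisted, member_of_group, mfa_enrolled, owner, quota_ok, restricted_mode, role_admin, role_editor, role_viewer, session_fresh, sso_linked, token_valid} — 25 facts.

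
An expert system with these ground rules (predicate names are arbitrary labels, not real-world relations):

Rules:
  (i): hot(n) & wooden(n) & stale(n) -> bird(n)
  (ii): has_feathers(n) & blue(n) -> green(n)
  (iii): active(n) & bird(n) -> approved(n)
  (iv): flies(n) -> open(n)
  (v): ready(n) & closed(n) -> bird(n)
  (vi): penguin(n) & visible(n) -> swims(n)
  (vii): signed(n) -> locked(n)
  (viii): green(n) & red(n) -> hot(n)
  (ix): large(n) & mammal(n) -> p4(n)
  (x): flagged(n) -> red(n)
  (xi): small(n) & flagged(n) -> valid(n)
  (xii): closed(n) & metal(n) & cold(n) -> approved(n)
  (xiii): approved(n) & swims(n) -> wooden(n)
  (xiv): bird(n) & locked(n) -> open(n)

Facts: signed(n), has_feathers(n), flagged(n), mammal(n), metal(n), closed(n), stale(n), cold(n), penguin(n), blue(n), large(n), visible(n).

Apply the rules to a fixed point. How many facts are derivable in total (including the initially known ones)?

Round 1 fires (ii), (vi), (vii), (ix), (x), (xii), giving green(n), swims(n), locked(n), p4(n), red(n), approved(n).
Round 2 fires (viii), (xiii), giving hot(n), wooden(n).
Round 3 fires (i), giving bird(n).
Round 4 fires (xiv), giving open(n).
Closure: {approved(n), bird(n), blue(n), closed(n), cold(n), flagged(n), green(n), has_feathers(n), hot(n), large(n), locked(n), mammal(n), metal(n), open(n), p4(n), penguin(n), red(n), signed(n), stale(n), swims(n), visible(n), wooden(n)} — 22 facts.

22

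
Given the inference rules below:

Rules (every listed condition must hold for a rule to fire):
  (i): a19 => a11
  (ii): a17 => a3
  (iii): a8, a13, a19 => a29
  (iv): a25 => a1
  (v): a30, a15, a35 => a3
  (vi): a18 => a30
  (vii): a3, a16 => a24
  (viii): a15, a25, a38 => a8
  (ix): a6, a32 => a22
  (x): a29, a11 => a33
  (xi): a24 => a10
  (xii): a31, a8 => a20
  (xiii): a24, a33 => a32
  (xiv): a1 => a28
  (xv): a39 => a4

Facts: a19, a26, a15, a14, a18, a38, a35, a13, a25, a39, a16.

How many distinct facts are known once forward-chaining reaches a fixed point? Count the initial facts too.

Round 1 fires (i), (iv), (vi), (viii), (xv), giving a11, a1, a30, a8, a4.
Round 2 fires (iii), (v), (xiv), giving a29, a3, a28.
Round 3 fires (vii), (x), giving a24, a33.
Round 4 fires (xi), (xiii), giving a10, a32.
Closure: {a1, a10, a11, a13, a14, a15, a16, a18, a19, a24, a25, a26, a28, a29, a3, a30, a32, a33, a35, a38, a39, a4, a8} — 23 facts.

23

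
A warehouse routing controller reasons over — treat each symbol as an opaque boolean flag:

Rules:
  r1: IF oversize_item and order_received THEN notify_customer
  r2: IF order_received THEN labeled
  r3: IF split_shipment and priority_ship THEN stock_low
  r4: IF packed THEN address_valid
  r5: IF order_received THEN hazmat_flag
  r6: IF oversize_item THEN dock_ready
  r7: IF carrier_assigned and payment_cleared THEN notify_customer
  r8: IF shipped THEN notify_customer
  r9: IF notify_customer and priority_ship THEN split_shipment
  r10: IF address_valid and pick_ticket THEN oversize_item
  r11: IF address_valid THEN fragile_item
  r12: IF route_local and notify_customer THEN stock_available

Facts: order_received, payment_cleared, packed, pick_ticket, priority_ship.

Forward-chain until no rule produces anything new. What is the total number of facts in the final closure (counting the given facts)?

Round 1: r2 [IF order_received THEN labeled]; r4 [IF packed THEN address_valid]; r5 [IF order_received THEN hazmat_flag]. New: labeled, address_valid, hazmat_flag.
Round 2: r10 [IF address_valid and pick_ticket THEN oversize_item]; r11 [IF address_valid THEN fragile_item]. New: oversize_item, fragile_item.
Round 3: r1 [IF oversize_item and order_received THEN notify_customer]; r6 [IF oversize_item THEN dock_ready]. New: notify_customer, dock_ready.
Round 4: r9 [IF notify_customer and priority_ship THEN split_shipment]. New: split_shipment.
Round 5: r3 [IF split_shipment and priority_ship THEN stock_low]. New: stock_low.
Closure: {address_valid, dock_ready, fragile_item, hazmat_flag, labeled, notify_customer, order_received, oversize_item, packed, payment_cleared, pick_ticket, priority_ship, split_shipment, stock_low} — 14 facts.

14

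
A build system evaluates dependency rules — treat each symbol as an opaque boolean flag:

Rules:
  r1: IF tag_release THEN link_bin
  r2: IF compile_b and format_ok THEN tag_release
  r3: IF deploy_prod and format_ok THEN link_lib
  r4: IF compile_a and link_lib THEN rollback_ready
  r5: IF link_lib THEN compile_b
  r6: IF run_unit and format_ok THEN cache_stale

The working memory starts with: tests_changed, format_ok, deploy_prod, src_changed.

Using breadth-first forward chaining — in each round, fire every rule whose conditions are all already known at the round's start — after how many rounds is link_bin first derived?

4

Round 1 fires r3, giving link_lib.
Round 2 fires r5, giving compile_b.
Round 3 fires r2, giving tag_release.
Round 4 fires r1, giving link_bin.
link_bin first appears in round 4.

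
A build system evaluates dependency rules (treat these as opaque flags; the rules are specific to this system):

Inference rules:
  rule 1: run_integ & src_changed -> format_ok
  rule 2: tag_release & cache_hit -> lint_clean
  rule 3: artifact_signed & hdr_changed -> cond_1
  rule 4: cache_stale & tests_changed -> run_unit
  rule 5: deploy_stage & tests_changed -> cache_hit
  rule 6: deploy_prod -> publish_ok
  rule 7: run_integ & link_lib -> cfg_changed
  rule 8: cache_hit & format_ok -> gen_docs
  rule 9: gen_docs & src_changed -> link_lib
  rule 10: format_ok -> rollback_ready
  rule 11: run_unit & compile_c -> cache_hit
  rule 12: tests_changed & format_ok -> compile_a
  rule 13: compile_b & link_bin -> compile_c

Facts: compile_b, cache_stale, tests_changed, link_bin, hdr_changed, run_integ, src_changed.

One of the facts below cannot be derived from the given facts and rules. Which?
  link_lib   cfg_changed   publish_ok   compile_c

publish_ok

Round 1 — rule 1, rule 4, rule 13, derive format_ok, run_unit, compile_c.
Round 2 — rule 10, rule 11, rule 12, derive rollback_ready, cache_hit, compile_a.
Round 3 — rule 8, derive gen_docs.
Round 4 — rule 9, derive link_lib.
Round 5 — rule 7, derive cfg_changed.
Derived: compile_c (round 1), cfg_changed (round 5), link_lib (round 4). publish_ok never appears in any round.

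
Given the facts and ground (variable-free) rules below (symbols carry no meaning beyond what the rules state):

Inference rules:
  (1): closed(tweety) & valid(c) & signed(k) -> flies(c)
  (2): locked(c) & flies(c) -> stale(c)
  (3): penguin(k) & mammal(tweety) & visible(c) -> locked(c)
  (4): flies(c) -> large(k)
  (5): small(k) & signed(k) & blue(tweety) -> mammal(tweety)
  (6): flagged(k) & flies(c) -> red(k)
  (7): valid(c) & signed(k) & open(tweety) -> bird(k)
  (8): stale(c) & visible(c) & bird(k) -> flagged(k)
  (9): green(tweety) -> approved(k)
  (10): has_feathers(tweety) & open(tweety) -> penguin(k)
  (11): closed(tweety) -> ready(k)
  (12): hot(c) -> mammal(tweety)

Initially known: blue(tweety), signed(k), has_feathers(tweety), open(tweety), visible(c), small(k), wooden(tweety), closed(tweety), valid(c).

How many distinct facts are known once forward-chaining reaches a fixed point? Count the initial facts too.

Round 1: (1) [closed(tweety) & valid(c) & signed(k) -> flies(c)]; (5) [small(k) & signed(k) & blue(tweety) -> mammal(tweety)]; (7) [valid(c) & signed(k) & open(tweety) -> bird(k)]; (10) [has_feathers(tweety) & open(tweety) -> penguin(k)]; (11) [closed(tweety) -> ready(k)]. Adds flies(c), mammal(tweety), bird(k), penguin(k), ready(k).
Round 2: (3) [penguin(k) & mammal(tweety) & visible(c) -> locked(c)]; (4) [flies(c) -> large(k)]. Adds locked(c), large(k).
Round 3: (2) [locked(c) & flies(c) -> stale(c)]. Adds stale(c).
Round 4: (8) [stale(c) & visible(c) & bird(k) -> flagged(k)]. Adds flagged(k).
Round 5: (6) [flagged(k) & flies(c) -> red(k)]. Adds red(k).
Closure: {bird(k), blue(tweety), closed(tweety), flagged(k), flies(c), has_feathers(tweety), large(k), locked(c), mammal(tweety), open(tweety), penguin(k), ready(k), red(k), signed(k), small(k), stale(c), valid(c), visible(c), wooden(tweety)} — 19 facts.

19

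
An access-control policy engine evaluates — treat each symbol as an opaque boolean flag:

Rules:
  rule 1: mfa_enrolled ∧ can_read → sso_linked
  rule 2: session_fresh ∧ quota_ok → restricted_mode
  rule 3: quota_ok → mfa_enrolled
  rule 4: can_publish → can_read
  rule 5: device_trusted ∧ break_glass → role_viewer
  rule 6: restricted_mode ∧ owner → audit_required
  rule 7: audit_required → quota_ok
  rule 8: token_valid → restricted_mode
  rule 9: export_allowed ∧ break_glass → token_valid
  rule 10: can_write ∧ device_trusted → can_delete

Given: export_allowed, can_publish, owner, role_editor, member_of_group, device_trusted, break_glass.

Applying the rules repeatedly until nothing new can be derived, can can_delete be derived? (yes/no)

Round 1 fires rule 4, rule 5, rule 9, giving can_read, role_viewer, token_valid.
Round 2 fires rule 8, giving restricted_mode.
Round 3 fires rule 6, giving audit_required.
Round 4 fires rule 7, giving quota_ok.
Round 5 fires rule 3, giving mfa_enrolled.
Round 6 fires rule 1, giving sso_linked.
Fixed point reached. can_delete is concluded only by rule 10; rule 10 needs can_write (never derived).

no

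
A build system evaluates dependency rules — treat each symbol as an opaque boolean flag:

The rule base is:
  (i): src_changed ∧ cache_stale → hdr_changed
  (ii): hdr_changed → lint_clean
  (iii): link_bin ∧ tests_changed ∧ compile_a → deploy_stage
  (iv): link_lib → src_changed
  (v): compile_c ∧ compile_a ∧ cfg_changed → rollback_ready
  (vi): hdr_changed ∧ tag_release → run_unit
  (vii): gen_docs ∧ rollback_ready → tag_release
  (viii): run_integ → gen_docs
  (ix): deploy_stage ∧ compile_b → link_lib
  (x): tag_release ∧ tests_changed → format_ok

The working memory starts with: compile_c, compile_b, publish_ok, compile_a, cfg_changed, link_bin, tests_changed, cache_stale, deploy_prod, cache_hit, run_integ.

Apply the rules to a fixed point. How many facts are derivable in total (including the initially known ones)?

Round 1: (iii) [link_bin ∧ tests_changed ∧ compile_a → deploy_stage]; (v) [compile_c ∧ compile_a ∧ cfg_changed → rollback_ready]; (viii) [run_integ → gen_docs]. New: deploy_stage, rollback_ready, gen_docs.
Round 2: (vii) [gen_docs ∧ rollback_ready → tag_release]; (ix) [deploy_stage ∧ compile_b → link_lib]. New: tag_release, link_lib.
Round 3: (iv) [link_lib → src_changed]; (x) [tag_release ∧ tests_changed → format_ok]. New: src_changed, format_ok.
Round 4: (i) [src_changed ∧ cache_stale → hdr_changed]. New: hdr_changed.
Round 5: (ii) [hdr_changed → lint_clean]; (vi) [hdr_changed ∧ tag_release → run_unit]. New: lint_clean, run_unit.
Closure: {cache_hit, cache_stale, cfg_changed, compile_a, compile_b, compile_c, deploy_prod, deploy_stage, format_ok, gen_docs, hdr_changed, link_bin, link_lib, lint_clean, publish_ok, rollback_ready, run_integ, run_unit, src_changed, tag_release, tests_changed} — 21 facts.

21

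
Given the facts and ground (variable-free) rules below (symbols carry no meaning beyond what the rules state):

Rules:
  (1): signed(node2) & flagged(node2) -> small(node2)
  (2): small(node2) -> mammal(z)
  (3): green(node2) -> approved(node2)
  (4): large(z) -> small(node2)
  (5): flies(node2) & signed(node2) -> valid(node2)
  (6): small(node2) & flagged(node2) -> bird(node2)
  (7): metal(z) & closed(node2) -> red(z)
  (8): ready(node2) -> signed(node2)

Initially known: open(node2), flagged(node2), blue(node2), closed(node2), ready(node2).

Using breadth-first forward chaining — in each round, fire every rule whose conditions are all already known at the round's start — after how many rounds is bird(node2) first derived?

Round 1 — (8), derive signed(node2).
Round 2 — (1), derive small(node2).
Round 3 — (2), (6), derive mammal(z), bird(node2).
bird(node2) first appears in round 3.

3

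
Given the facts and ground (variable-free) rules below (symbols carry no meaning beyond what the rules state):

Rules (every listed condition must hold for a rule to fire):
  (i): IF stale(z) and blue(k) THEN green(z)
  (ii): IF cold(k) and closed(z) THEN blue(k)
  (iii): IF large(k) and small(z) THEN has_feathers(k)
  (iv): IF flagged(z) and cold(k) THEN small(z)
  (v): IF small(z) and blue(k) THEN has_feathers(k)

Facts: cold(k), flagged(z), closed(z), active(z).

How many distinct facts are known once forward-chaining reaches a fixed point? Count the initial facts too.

7

Round 1: (ii) [IF cold(k) and closed(z) THEN blue(k)]; (iv) [IF flagged(z) and cold(k) THEN small(z)]. Adds blue(k), small(z).
Round 2: (v) [IF small(z) and blue(k) THEN has_feathers(k)]. Adds has_feathers(k).
Closure: {active(z), blue(k), closed(z), cold(k), flagged(z), has_feathers(k), small(z)} — 7 facts.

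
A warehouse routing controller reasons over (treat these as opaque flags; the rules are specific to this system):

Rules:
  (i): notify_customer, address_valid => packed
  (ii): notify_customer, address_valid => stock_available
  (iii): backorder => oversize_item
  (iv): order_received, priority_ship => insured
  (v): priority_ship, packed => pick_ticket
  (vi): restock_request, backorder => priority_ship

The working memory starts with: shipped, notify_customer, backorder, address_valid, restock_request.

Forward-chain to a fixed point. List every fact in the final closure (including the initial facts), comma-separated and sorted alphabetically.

address_valid, backorder, notify_customer, oversize_item, packed, pick_ticket, priority_ship, restock_request, shipped, stock_available

Round 1: (i) [notify_customer, address_valid => packed]; (ii) [notify_customer, address_valid => stock_available]; (iii) [backorder => oversize_item]; (vi) [restock_request, backorder => priority_ship]. New: packed, stock_available, oversize_item, priority_ship.
Round 2: (v) [priority_ship, packed => pick_ticket]. New: pick_ticket.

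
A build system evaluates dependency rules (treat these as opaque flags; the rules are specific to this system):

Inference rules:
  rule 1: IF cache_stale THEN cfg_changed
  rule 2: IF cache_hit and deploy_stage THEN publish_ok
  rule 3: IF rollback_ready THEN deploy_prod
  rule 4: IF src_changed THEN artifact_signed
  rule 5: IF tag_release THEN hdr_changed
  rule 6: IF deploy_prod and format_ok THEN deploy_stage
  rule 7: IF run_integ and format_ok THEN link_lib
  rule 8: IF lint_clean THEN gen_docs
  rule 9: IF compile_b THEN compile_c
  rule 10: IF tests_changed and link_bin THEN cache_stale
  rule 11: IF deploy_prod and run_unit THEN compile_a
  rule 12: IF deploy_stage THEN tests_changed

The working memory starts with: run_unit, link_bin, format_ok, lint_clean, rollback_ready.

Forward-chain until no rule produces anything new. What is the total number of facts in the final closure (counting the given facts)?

Round 1: rule 3 [IF rollback_ready THEN deploy_prod]; rule 8 [IF lint_clean THEN gen_docs]. Adds deploy_prod, gen_docs.
Round 2: rule 6 [IF deploy_prod and format_ok THEN deploy_stage]; rule 11 [IF deploy_prod and run_unit THEN compile_a]. Adds deploy_stage, compile_a.
Round 3: rule 12 [IF deploy_stage THEN tests_changed]. Adds tests_changed.
Round 4: rule 10 [IF tests_changed and link_bin THEN cache_stale]. Adds cache_stale.
Round 5: rule 1 [IF cache_stale THEN cfg_changed]. Adds cfg_changed.
Closure: {cache_stale, cfg_changed, compile_a, deploy_prod, deploy_stage, format_ok, gen_docs, link_bin, lint_clean, rollback_ready, run_unit, tests_changed} — 12 facts.

12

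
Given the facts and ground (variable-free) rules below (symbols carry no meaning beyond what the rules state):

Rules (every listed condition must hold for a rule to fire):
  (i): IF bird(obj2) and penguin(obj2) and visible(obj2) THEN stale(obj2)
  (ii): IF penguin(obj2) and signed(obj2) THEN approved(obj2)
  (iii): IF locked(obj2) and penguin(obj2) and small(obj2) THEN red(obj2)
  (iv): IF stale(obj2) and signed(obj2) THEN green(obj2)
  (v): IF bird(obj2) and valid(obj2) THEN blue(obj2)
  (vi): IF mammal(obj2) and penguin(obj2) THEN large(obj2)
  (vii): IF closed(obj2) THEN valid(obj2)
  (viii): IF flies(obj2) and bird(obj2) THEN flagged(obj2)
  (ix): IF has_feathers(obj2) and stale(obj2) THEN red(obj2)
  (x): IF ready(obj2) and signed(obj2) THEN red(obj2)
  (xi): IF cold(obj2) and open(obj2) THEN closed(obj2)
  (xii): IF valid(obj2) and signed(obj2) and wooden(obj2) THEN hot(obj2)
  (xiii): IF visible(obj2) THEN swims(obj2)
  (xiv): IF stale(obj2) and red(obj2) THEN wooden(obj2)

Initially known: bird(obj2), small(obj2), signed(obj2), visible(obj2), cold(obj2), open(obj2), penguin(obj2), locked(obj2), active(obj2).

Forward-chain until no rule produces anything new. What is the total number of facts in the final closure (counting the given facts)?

Round 1 — (i), (ii), (iii), (xi), (xiii), derive stale(obj2), approved(obj2), red(obj2), closed(obj2), swims(obj2).
Round 2 — (iv), (vii), (xiv), derive green(obj2), valid(obj2), wooden(obj2).
Round 3 — (v), (xii), derive blue(obj2), hot(obj2).
Closure: {active(obj2), approved(obj2), bird(obj2), blue(obj2), closed(obj2), cold(obj2), green(obj2), hot(obj2), locked(obj2), open(obj2), penguin(obj2), red(obj2), signed(obj2), small(obj2), stale(obj2), swims(obj2), valid(obj2), visible(obj2), wooden(obj2)} — 19 facts.

19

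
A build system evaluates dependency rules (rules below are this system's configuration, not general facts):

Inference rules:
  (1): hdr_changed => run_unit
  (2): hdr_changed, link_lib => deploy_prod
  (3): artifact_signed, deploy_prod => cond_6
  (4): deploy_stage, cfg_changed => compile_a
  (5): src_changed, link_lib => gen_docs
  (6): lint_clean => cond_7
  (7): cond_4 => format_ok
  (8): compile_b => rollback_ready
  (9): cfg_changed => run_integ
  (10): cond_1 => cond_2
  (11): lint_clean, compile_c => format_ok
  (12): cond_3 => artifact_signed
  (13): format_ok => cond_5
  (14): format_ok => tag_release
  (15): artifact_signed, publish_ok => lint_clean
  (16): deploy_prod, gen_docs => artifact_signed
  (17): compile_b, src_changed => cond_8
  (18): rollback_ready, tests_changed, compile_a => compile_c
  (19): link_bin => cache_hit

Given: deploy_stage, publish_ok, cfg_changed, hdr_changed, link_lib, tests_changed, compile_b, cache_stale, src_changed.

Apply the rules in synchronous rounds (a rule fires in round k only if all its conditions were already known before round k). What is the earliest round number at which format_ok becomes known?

4

Round 1: (1) [hdr_changed => run_unit]; (2) [hdr_changed, link_lib => deploy_prod]; (4) [deploy_stage, cfg_changed => compile_a]; (5) [src_changed, link_lib => gen_docs]; (8) [compile_b => rollback_ready]; (9) [cfg_changed => run_integ]; (17) [compile_b, src_changed => cond_8]. Adds run_unit, deploy_prod, compile_a, gen_docs, rollback_ready, run_integ, cond_8.
Round 2: (16) [deploy_prod, gen_docs => artifact_signed]; (18) [rollback_ready, tests_changed, compile_a => compile_c]. Adds artifact_signed, compile_c.
Round 3: (3) [artifact_signed, deploy_prod => cond_6]; (15) [artifact_signed, publish_ok => lint_clean]. Adds cond_6, lint_clean.
Round 4: (6) [lint_clean => cond_7]; (11) [lint_clean, compile_c => format_ok]. Adds cond_7, format_ok.
format_ok first appears in round 4.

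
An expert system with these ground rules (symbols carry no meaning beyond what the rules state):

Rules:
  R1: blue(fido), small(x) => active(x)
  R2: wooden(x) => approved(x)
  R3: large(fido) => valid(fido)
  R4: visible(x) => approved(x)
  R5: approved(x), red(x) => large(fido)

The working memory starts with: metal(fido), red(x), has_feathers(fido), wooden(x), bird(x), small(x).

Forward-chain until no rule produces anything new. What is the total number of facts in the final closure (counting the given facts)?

Round 1: R2 [wooden(x) => approved(x)]. Adds approved(x).
Round 2: R5 [approved(x), red(x) => large(fido)]. Adds large(fido).
Round 3: R3 [large(fido) => valid(fido)]. Adds valid(fido).
Closure: {approved(x), bird(x), has_feathers(fido), large(fido), metal(fido), red(x), small(x), valid(fido), wooden(x)} — 9 facts.

9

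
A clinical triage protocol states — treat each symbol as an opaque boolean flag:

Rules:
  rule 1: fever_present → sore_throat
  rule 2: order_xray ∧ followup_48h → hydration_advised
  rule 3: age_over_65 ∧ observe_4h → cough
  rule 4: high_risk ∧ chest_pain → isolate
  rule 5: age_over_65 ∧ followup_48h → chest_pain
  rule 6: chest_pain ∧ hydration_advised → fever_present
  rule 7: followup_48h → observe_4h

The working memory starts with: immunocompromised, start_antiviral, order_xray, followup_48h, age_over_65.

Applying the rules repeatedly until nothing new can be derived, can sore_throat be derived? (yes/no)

yes

Round 1: rule 2 [order_xray ∧ followup_48h → hydration_advised]; rule 5 [age_over_65 ∧ followup_48h → chest_pain]; rule 7 [followup_48h → observe_4h]. New: hydration_advised, chest_pain, observe_4h.
Round 2: rule 3 [age_over_65 ∧ observe_4h → cough]; rule 6 [chest_pain ∧ hydration_advised → fever_present]. New: cough, fever_present.
Round 3: rule 1 [fever_present → sore_throat]. New: sore_throat.
sore_throat appears in round 3, so it is derivable.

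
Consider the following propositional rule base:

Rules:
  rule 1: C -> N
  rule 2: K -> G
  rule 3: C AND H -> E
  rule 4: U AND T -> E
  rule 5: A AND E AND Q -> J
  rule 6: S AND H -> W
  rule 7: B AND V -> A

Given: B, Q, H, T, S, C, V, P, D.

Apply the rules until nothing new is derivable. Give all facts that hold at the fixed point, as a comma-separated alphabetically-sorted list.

[1] rule 1 [C -> N]; rule 3 [C AND H -> E]; rule 6 [S AND H -> W]; rule 7 [B AND V -> A]. ⇒ new: N, E, W, A.
[2] rule 5 [A AND E AND Q -> J]. ⇒ new: J.

A, B, C, D, E, H, J, N, P, Q, S, T, V, W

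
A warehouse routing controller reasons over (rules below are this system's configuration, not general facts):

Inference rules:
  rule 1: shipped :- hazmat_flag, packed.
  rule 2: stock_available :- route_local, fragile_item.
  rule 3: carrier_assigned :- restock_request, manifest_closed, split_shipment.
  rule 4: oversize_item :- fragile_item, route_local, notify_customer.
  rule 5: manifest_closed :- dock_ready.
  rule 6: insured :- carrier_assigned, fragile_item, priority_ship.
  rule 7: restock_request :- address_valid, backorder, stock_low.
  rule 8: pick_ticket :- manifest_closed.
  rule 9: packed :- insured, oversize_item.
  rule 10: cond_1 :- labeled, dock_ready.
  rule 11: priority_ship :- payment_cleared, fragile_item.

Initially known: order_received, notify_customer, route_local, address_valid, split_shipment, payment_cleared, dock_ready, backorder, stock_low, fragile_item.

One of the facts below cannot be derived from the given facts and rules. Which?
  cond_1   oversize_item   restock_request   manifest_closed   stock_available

cond_1

Round 1 — rule 2, rule 4, rule 5, rule 7, rule 11, derive stock_available, oversize_item, manifest_closed, restock_request, priority_ship.
Round 2 — rule 3, rule 8, derive carrier_assigned, pick_ticket.
Round 3 — rule 6, derive insured.
Round 4 — rule 9, derive packed.
Derived: stock_available (round 1), manifest_closed (round 1), oversize_item (round 1), restock_request (round 1). cond_1 never appears in any round.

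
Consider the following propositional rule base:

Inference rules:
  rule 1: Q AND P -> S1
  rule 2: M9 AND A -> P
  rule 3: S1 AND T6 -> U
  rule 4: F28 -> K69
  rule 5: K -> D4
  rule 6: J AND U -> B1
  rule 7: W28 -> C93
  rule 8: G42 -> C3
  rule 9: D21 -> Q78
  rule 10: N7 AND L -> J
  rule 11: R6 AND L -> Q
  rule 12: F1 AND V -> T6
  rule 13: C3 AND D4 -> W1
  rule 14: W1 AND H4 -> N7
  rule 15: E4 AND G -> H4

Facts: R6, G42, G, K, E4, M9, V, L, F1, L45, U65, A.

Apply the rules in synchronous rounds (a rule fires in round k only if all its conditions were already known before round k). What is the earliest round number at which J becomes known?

Round 1: rule 2 [M9 AND A -> P]; rule 5 [K -> D4]; rule 8 [G42 -> C3]; rule 11 [R6 AND L -> Q]; rule 12 [F1 AND V -> T6]; rule 15 [E4 AND G -> H4]. Adds P, D4, C3, Q, T6, H4.
Round 2: rule 1 [Q AND P -> S1]; rule 13 [C3 AND D4 -> W1]. Adds S1, W1.
Round 3: rule 3 [S1 AND T6 -> U]; rule 14 [W1 AND H4 -> N7]. Adds U, N7.
Round 4: rule 10 [N7 AND L -> J]. Adds J.
J first appears in round 4.

4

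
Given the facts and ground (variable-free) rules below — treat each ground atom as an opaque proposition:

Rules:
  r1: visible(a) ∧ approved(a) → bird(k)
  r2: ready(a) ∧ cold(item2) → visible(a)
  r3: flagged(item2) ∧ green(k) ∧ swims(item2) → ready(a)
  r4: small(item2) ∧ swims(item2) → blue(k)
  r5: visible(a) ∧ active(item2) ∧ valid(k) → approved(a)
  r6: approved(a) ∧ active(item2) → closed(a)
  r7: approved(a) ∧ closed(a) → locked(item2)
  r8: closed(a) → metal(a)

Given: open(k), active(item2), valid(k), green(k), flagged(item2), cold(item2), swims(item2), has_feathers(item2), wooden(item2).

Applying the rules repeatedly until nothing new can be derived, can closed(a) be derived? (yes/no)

yes

Round 1: r3 [flagged(item2) ∧ green(k) ∧ swims(item2) → ready(a)]. New: ready(a).
Round 2: r2 [ready(a) ∧ cold(item2) → visible(a)]. New: visible(a).
Round 3: r5 [visible(a) ∧ active(item2) ∧ valid(k) → approved(a)]. New: approved(a).
Round 4: r1 [visible(a) ∧ approved(a) → bird(k)]; r6 [approved(a) ∧ active(item2) → closed(a)]. New: bird(k), closed(a).
Round 5: r7 [approved(a) ∧ closed(a) → locked(item2)]; r8 [closed(a) → metal(a)]. New: locked(item2), metal(a).
closed(a) appears in round 4, so it is derivable.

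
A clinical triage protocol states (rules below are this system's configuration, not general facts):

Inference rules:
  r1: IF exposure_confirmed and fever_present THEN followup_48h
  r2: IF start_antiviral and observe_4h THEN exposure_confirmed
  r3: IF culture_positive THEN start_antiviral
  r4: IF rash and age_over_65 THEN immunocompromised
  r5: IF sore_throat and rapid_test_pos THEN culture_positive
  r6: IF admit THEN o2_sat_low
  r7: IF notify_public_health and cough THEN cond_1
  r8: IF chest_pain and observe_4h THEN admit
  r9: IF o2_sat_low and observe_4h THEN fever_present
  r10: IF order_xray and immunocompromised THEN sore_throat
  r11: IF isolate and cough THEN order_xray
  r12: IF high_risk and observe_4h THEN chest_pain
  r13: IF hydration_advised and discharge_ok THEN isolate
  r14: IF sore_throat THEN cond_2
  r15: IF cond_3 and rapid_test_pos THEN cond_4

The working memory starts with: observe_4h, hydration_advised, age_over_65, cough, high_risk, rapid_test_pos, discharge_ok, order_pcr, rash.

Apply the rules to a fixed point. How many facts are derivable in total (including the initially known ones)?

Round 1 — r4, r12, r13, derive immunocompromised, chest_pain, isolate.
Round 2 — r8, r11, derive admit, order_xray.
Round 3 — r6, r10, derive o2_sat_low, sore_throat.
Round 4 — r5, r9, r14, derive culture_positive, fever_present, cond_2.
Round 5 — r3, derive start_antiviral.
Round 6 — r2, derive exposure_confirmed.
Round 7 — r1, derive followup_48h.
Closure: {admit, age_over_65, chest_pain, cond_2, cough, culture_positive, discharge_ok, exposure_confirmed, fever_present, followup_48h, high_risk, hydration_advised, immunocompromised, isolate, o2_sat_low, observe_4h, order_pcr, order_xray, rapid_test_pos, rash, sore_throat, start_antiviral} — 22 facts.

22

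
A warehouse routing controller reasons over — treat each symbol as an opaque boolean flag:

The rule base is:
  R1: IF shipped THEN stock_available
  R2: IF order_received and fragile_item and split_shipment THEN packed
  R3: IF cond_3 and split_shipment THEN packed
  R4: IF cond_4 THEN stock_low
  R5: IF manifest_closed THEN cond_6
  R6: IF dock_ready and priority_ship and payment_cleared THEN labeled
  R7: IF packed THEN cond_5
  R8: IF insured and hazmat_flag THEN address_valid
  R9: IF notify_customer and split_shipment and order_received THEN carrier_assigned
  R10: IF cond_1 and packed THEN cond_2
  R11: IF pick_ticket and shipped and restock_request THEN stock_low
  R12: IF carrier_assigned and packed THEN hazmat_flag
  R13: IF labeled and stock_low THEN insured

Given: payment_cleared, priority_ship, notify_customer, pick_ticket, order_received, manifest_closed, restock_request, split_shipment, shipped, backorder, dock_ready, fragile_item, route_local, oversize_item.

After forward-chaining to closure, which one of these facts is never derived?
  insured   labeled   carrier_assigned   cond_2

Round 1 fires R1, R2, R5, R6, R9, R11, giving stock_available, packed, cond_6, labeled, carrier_assigned, stock_low.
Round 2 fires R7, R12, R13, giving cond_5, hazmat_flag, insured.
Round 3 fires R8, giving address_valid.
Derived: labeled (round 1), carrier_assigned (round 1), insured (round 2). cond_2 never appears in any round.

cond_2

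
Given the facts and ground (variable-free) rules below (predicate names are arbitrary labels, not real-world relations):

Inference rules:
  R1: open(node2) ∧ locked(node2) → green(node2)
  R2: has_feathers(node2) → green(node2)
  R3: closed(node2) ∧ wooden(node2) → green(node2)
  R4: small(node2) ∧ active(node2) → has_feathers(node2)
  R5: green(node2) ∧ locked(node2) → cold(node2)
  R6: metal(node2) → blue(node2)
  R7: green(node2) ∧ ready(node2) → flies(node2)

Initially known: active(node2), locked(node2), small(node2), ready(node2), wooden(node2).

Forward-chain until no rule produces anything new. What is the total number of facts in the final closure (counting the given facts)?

9

[1] R4 [small(node2) ∧ active(node2) → has_feathers(node2)]. ⇒ new: has_feathers(node2).
[2] R2 [has_feathers(node2) → green(node2)]. ⇒ new: green(node2).
[3] R5 [green(node2) ∧ locked(node2) → cold(node2)]; R7 [green(node2) ∧ ready(node2) → flies(node2)]. ⇒ new: cold(node2), flies(node2).
Closure: {active(node2), cold(node2), flies(node2), green(node2), has_feathers(node2), locked(node2), ready(node2), small(node2), wooden(node2)} — 9 facts.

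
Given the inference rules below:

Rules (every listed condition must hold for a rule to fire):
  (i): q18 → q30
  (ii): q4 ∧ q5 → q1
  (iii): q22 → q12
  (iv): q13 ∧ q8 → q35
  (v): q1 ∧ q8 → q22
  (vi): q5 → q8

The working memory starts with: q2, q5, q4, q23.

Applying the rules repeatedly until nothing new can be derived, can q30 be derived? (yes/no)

Round 1 — (ii), (vi), derive q1, q8.
Round 2 — (v), derive q22.
Round 3 — (iii), derive q12.
Fixed point reached. q30 is concluded only by (i); (i) needs q18 (never derived).

no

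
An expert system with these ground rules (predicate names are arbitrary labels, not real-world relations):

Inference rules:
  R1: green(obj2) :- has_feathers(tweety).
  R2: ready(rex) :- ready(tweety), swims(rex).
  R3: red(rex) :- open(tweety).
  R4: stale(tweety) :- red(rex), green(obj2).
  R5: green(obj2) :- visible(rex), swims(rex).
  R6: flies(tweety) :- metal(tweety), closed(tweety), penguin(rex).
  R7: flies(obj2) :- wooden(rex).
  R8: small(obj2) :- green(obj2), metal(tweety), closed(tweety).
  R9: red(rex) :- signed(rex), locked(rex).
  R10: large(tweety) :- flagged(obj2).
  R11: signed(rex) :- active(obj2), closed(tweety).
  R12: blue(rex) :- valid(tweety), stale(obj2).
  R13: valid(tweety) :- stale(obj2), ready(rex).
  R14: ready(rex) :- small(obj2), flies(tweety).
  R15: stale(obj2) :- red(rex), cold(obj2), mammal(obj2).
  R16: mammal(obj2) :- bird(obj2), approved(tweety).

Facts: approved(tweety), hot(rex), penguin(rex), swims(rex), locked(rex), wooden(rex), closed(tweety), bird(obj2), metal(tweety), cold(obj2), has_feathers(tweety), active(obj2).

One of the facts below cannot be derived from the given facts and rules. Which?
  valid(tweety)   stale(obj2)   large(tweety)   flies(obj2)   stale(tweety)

large(tweety)

Round 1 fires R1, R6, R7, R11, R16, giving green(obj2), flies(tweety), flies(obj2), signed(rex), mammal(obj2).
Round 2 fires R8, R9, giving small(obj2), red(rex).
Round 3 fires R4, R14, R15, giving stale(tweety), ready(rex), stale(obj2).
Round 4 fires R13, giving valid(tweety).
Round 5 fires R12, giving blue(rex).
Derived: stale(obj2) (round 3), flies(obj2) (round 1), valid(tweety) (round 4), stale(tweety) (round 3). large(tweety) never appears in any round.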